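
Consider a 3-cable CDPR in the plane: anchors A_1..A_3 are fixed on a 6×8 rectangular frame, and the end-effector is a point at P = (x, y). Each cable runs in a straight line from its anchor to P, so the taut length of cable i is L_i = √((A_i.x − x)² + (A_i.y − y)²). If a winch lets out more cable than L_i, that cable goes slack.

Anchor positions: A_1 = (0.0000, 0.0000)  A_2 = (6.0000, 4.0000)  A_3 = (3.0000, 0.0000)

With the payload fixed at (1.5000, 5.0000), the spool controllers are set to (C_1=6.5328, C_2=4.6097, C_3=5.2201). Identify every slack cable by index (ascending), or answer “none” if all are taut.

1

cable 1: L_1 = ‖A_1−P‖ = 5.2202;  C_1 = 6.5328 → slack
cable 2: L_2 = ‖A_2−P‖ = 4.6098;  C_2 = 4.6097 → taut
cable 3: L_3 = ‖A_3−P‖ = 5.2202;  C_3 = 5.2201 → taut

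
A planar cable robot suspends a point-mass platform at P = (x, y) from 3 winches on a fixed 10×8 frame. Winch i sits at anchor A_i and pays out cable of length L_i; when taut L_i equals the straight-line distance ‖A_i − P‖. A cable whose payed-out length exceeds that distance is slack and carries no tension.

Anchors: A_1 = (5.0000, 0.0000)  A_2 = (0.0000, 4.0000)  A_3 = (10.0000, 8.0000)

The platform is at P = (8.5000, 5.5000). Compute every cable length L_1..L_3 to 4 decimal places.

L_1 = √((5.0000−8.5000)² + (0.0000−5.5000)²) = 6.5192
L_2 = √((0.0000−8.5000)² + (4.0000−5.5000)²) = 8.6313
L_3 = √((10.0000−8.5000)² + (8.0000−5.5000)²) = 2.9155

(6.5192, 8.6313, 2.9155)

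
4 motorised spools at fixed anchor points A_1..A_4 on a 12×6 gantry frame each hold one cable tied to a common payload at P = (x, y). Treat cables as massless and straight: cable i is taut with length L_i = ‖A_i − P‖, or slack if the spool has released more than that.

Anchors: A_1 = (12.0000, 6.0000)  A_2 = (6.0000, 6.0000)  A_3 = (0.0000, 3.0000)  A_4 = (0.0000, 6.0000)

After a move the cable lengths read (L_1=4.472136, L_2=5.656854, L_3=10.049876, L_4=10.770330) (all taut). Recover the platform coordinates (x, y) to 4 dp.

circle eqns → linear via eq_j − eq_1; set c_j = A_j·A_j − L_j²
c_1 = 144.0000+36.0000−20.0000 = 160.0000
12.0000·x + 0.0000·y = c_1−c_2 = 120.0000
24.0000·x + 6.0000·y = c_1−c_3 = 252.0000
24.0000·x + 0.0000·y = c_1−c_4 = 240.0000
solve first two rows → x=10.0000, y=2.0000
check cable 4: ‖A_4−P‖² = 116.0000 ≈ L_4² = 116.0000 ✓

(10.0000, 2.0000)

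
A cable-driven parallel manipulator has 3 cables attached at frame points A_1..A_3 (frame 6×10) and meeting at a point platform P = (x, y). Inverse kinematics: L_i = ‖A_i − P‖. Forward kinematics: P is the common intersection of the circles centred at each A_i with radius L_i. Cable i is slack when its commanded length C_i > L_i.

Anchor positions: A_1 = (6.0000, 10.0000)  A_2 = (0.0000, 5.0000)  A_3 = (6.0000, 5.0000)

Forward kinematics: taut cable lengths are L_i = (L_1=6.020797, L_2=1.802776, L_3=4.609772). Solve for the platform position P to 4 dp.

(1.5000, 6.0000)

each cable: (A_i−P)·(A_i−P) = L_i²; let q_i = ‖A_i‖²−L_i²
q_1 = 36.0000+100.0000−36.2500 = 99.7500
row 1: 12.0000x + 10.0000y = 78.0000  (q_2=21.7500)
row 2: 0.0000x + 10.0000y = 60.0000  (q_3=39.7500)
Cramer on rows 1–2 → x = 1.5000, y = 6.0000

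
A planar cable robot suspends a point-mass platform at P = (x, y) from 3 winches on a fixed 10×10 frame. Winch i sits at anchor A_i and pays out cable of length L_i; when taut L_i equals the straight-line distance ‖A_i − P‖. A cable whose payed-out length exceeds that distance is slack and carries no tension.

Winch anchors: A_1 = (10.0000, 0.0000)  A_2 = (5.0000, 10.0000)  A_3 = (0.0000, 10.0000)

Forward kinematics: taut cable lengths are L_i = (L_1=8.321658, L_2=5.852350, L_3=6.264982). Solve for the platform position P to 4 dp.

expand ‖A_i−P‖²=L_i² and subtract eq 1 (c_i ≔ ‖A_i‖²−L_i²)
c_1 = 100.0000+0.0000−69.2500 = 30.7500
eq1−eq2 → [10.0000  -20.0000]·P = -60.0000
eq1−eq3 → [20.0000  -20.0000]·P = -30.0000
2×2 solve → P = (3.0000, 4.5000)

(3.0000, 4.5000)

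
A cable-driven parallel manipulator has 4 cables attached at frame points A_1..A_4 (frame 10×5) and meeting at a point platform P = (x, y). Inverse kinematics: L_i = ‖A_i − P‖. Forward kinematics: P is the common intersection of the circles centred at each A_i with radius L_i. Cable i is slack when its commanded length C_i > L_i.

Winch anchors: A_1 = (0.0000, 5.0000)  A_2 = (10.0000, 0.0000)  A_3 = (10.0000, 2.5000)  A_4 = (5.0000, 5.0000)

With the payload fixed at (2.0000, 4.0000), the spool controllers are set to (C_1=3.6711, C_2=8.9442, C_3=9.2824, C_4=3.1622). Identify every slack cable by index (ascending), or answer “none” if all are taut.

cable 1: L_1 = ‖A_1−P‖ = 2.2361;  C_1 = 3.6711 → slack
cable 2: L_2 = ‖A_2−P‖ = 8.9443;  C_2 = 8.9442 → taut
cable 3: L_3 = ‖A_3−P‖ = 8.1394;  C_3 = 9.2824 → slack
cable 4: L_4 = ‖A_4−P‖ = 3.1623;  C_4 = 3.1622 → taut

1, 3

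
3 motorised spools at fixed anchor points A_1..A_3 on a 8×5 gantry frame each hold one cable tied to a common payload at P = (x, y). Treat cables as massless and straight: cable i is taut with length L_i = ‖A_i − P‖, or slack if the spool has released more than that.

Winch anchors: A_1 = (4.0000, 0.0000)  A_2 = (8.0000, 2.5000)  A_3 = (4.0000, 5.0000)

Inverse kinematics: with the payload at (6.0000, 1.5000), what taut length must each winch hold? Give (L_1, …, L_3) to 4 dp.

(2.5000, 2.2361, 4.0311)

L_1: Δ = A_1−P = (-2.0000, -1.5000) → ‖Δ‖ = √6.2500 = 2.5000
L_2: Δ = A_2−P = (2.0000, 1.0000) → ‖Δ‖ = √5.0000 = 2.2361
L_3: Δ = A_3−P = (-2.0000, 3.5000) → ‖Δ‖ = √16.2500 = 4.0311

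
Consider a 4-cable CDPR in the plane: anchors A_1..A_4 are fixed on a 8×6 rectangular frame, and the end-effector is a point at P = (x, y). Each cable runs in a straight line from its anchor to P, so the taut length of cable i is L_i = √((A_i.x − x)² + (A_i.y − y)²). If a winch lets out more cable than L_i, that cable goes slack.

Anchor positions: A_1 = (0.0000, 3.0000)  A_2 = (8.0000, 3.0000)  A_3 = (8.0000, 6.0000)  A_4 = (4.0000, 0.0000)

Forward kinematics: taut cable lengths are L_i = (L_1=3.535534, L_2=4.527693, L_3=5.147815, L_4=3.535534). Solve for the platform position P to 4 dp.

(3.5000, 3.5000)

circle eqns → linear via eq_j − eq_1; set q_j = A_j·A_j − L_j²
q_1 = 0.0000+9.0000−12.5000 = -3.5000
-16.0000·x + 0.0000·y = q_1−q_2 = -56.0000
-16.0000·x − 6.0000·y = q_1−q_3 = -77.0000
-8.0000·x + 6.0000·y = q_1−q_4 = -7.0000
solve first two rows → x=3.5000, y=3.5000
check cable 4: ‖A_4−P‖² = 12.5000 ≈ L_4² = 12.5000 ✓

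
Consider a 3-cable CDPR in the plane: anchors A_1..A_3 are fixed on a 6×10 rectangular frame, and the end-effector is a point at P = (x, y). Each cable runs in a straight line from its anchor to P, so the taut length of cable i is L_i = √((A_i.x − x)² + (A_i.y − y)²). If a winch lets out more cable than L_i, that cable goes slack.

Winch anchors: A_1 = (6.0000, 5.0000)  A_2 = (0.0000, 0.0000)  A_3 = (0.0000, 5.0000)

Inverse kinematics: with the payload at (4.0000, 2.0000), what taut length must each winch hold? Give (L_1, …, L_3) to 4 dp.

cable 1: Δx=2.0000, Δy=3.0000; L_1 = √(Δx²+Δy²) = 3.6056
cable 2: Δx=-4.0000, Δy=-2.0000; L_2 = √(Δx²+Δy²) = 4.4721
cable 3: Δx=-4.0000, Δy=3.0000; L_3 = √(Δx²+Δy²) = 5.0000

(3.6056, 4.4721, 5.0000)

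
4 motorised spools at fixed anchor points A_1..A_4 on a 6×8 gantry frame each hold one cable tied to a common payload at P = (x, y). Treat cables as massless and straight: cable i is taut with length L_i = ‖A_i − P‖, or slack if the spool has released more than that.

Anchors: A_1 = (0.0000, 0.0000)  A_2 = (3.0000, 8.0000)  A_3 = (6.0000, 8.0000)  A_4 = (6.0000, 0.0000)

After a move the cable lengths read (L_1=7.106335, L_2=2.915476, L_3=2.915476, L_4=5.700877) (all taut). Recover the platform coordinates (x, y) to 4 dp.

(4.5000, 5.5000)

each cable: (A_i−P)·(A_i−P) = L_i²; let c_i = ‖A_i‖²−L_i²
c_1 = 0.0000+0.0000−50.5000 = -50.5000
row 1: -6.0000x − 16.0000y = -115.0000  (c_2=64.5000)
row 2: -12.0000x − 16.0000y = -142.0000  (c_3=91.5000)
row 3: -12.0000x + 0.0000y = -54.0000  (c_4=3.5000)
Cramer on rows 1–2 → x = 4.5000, y = 5.5000
check cable 4: ‖A_4−P‖² = 32.5000 ≈ L_4² = 32.5000 ✓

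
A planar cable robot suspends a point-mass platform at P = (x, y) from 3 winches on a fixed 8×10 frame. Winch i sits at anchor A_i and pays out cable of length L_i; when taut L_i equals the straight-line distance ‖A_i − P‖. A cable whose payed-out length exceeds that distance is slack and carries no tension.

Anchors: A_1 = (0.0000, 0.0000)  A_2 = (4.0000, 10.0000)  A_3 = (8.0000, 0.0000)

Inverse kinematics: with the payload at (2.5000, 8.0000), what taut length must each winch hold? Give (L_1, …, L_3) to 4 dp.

cable 1: Δx=-2.5000, Δy=-8.0000; L_1 = √(Δx²+Δy²) = 8.3815
cable 2: Δx=1.5000, Δy=2.0000; L_2 = √(Δx²+Δy²) = 2.5000
cable 3: Δx=5.5000, Δy=-8.0000; L_3 = √(Δx²+Δy²) = 9.7082

(8.3815, 2.5000, 9.7082)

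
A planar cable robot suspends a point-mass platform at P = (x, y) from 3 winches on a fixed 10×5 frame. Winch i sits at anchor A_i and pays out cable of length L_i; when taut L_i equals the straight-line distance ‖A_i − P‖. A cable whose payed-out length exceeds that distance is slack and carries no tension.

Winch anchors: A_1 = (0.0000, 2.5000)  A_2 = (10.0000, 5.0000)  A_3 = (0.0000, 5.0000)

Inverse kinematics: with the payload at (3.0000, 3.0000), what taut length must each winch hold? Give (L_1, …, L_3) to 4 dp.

(3.0414, 7.2801, 3.6056)

L_1 = √((0.0000−3.0000)² + (2.5000−3.0000)²) = 3.0414
L_2 = √((10.0000−3.0000)² + (5.0000−3.0000)²) = 7.2801
L_3 = √((0.0000−3.0000)² + (5.0000−3.0000)²) = 3.6056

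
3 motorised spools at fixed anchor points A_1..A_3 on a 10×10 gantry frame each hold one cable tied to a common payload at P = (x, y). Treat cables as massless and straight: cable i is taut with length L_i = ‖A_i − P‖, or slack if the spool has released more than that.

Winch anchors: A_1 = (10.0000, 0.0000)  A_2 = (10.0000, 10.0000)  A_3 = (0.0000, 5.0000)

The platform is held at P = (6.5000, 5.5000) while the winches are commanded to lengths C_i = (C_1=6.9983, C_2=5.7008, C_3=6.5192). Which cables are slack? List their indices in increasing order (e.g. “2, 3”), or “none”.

1

i=1: geometric 6.5192 vs commanded 6.9983 ⇒ slack
i=2: geometric 5.7009 vs commanded 5.7008 ⇒ taut
i=3: geometric 6.5192 vs commanded 6.5192 ⇒ taut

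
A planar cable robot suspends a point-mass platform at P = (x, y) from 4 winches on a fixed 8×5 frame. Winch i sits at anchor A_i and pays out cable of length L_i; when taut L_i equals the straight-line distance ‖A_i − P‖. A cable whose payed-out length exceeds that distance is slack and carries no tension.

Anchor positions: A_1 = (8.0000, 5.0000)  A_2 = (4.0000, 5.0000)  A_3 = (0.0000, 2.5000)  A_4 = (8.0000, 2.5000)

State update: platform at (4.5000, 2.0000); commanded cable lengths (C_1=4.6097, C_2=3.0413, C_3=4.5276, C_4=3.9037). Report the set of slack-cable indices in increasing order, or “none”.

cable 1: L_1 = ‖A_1−P‖ = 4.6098;  C_1 = 4.6097 → taut
cable 2: L_2 = ‖A_2−P‖ = 3.0414;  C_2 = 3.0413 → taut
cable 3: L_3 = ‖A_3−P‖ = 4.5277;  C_3 = 4.5276 → taut
cable 4: L_4 = ‖A_4−P‖ = 3.5355;  C_4 = 3.9037 → slack

4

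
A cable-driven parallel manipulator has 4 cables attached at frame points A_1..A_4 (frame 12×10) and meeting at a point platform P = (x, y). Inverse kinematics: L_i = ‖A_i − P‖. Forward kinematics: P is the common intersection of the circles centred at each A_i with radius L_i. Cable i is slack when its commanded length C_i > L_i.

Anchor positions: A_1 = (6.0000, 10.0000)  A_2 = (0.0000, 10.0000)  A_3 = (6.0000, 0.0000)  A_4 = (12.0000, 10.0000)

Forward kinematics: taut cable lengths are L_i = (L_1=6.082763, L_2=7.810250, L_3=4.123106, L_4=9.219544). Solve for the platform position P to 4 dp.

(5.0000, 4.0000)

expand ‖A_i−P‖²=L_i² and subtract eq 1 (c_i ≔ ‖A_i‖²−L_i²)
c_1 = 36.0000+100.0000−37.0000 = 99.0000
eq1−eq2 → [12.0000  0.0000]·P = 60.0000
eq1−eq3 → [0.0000  20.0000]·P = 80.0000
eq1−eq4 → [-12.0000  0.0000]·P = -60.0000
2×2 solve → P = (5.0000, 4.0000)
check cable 4: ‖A_4−P‖² = 85.0000 ≈ L_4² = 85.0000 ✓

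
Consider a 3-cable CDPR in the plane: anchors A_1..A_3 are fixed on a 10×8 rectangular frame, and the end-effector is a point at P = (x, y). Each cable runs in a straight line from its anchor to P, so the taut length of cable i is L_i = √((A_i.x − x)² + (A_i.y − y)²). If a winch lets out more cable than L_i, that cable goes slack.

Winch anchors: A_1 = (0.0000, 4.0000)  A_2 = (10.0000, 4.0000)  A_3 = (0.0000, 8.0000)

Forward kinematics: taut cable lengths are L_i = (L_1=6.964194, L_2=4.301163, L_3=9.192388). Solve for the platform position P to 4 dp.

circle eqns → linear via eq_j − eq_1; set q_j = A_j·A_j − L_j²
q_1 = 0.0000+16.0000−48.5000 = -32.5000
-20.0000·x + 0.0000·y = q_1−q_2 = -130.0000
0.0000·x − 8.0000·y = q_1−q_3 = -12.0000
solve first two rows → x=6.5000, y=1.5000

(6.5000, 1.5000)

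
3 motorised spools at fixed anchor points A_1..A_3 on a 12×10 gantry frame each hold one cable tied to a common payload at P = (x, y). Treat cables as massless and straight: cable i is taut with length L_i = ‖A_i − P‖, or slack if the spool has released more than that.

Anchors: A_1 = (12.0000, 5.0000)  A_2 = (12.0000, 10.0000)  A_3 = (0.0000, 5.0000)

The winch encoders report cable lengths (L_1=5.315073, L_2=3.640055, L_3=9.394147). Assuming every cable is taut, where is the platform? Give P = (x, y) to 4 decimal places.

each cable: (A_i−P)·(A_i−P) = L_i²; let c_i = ‖A_i‖²−L_i²
c_1 = 144.0000+25.0000−28.2500 = 140.7500
row 1: 0.0000x − 10.0000y = -90.0000  (c_2=230.7500)
row 2: 24.0000x + 0.0000y = 204.0000  (c_3=-63.2500)
Cramer on rows 1–2 → x = 8.5000, y = 9.0000

(8.5000, 9.0000)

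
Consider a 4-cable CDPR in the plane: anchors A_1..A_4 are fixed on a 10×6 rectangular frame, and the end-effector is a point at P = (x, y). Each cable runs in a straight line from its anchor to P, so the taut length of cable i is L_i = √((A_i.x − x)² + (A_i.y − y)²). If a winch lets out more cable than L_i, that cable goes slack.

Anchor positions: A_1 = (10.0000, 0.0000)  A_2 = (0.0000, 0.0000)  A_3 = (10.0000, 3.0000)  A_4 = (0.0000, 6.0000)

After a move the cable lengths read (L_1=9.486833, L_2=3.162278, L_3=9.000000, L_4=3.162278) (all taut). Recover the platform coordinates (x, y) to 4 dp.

(1.0000, 3.0000)

each cable: (A_i−P)·(A_i−P) = L_i²; let c_i = ‖A_i‖²−L_i²
c_1 = 100.0000+0.0000−90.0000 = 10.0000
row 1: 20.0000x + 0.0000y = 20.0000  (c_2=-10.0000)
row 2: 0.0000x − 6.0000y = -18.0000  (c_3=28.0000)
row 3: 20.0000x − 12.0000y = -16.0000  (c_4=26.0000)
Cramer on rows 1–2 → x = 1.0000, y = 3.0000
check cable 4: ‖A_4−P‖² = 10.0000 ≈ L_4² = 10.0000 ✓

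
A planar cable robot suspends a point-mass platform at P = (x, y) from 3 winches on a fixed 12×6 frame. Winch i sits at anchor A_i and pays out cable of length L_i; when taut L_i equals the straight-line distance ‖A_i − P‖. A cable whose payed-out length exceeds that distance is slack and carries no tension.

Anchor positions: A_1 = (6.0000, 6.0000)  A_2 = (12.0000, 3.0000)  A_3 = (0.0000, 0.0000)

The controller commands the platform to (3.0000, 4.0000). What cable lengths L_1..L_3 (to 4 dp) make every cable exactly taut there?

L_1: Δ = A_1−P = (3.0000, 2.0000) → ‖Δ‖ = √13.0000 = 3.6056
L_2: Δ = A_2−P = (9.0000, -1.0000) → ‖Δ‖ = √82.0000 = 9.0554
L_3: Δ = A_3−P = (-3.0000, -4.0000) → ‖Δ‖ = √25.0000 = 5.0000

(3.6056, 9.0554, 5.0000)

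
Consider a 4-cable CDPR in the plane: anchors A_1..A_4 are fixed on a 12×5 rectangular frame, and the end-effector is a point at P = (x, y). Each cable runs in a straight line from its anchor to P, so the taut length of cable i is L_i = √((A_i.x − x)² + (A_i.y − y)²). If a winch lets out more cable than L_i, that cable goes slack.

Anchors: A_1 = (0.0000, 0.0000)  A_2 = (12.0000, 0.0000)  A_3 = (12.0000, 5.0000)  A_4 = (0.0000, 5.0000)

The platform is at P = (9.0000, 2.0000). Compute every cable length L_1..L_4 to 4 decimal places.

(9.2195, 3.6056, 4.2426, 9.4868)

cable 1: Δx=-9.0000, Δy=-2.0000; L_1 = √(Δx²+Δy²) = 9.2195
cable 2: Δx=3.0000, Δy=-2.0000; L_2 = √(Δx²+Δy²) = 3.6056
cable 3: Δx=3.0000, Δy=3.0000; L_3 = √(Δx²+Δy²) = 4.2426
cable 4: Δx=-9.0000, Δy=3.0000; L_4 = √(Δx²+Δy²) = 9.4868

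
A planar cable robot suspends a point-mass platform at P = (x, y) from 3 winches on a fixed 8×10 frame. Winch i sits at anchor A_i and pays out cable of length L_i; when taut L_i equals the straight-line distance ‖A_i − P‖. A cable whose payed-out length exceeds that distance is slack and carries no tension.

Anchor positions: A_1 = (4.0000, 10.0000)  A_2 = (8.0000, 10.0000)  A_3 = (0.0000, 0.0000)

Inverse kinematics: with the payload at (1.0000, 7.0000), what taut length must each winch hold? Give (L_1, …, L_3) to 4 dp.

(4.2426, 7.6158, 7.0711)

L_1: Δ = A_1−P = (3.0000, 3.0000) → ‖Δ‖ = √18.0000 = 4.2426
L_2: Δ = A_2−P = (7.0000, 3.0000) → ‖Δ‖ = √58.0000 = 7.6158
L_3: Δ = A_3−P = (-1.0000, -7.0000) → ‖Δ‖ = √50.0000 = 7.0711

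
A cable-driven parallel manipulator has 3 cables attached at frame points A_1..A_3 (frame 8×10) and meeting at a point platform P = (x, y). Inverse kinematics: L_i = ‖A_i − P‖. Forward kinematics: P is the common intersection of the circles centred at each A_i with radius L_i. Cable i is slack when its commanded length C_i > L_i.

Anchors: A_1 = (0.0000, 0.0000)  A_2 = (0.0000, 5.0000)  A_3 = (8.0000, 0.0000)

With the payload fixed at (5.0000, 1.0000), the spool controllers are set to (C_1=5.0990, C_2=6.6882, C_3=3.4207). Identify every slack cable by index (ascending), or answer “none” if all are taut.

cable 1: L_1 = ‖A_1−P‖ = 5.0990;  C_1 = 5.0990 → taut
cable 2: L_2 = ‖A_2−P‖ = 6.4031;  C_2 = 6.6882 → slack
cable 3: L_3 = ‖A_3−P‖ = 3.1623;  C_3 = 3.4207 → slack

2, 3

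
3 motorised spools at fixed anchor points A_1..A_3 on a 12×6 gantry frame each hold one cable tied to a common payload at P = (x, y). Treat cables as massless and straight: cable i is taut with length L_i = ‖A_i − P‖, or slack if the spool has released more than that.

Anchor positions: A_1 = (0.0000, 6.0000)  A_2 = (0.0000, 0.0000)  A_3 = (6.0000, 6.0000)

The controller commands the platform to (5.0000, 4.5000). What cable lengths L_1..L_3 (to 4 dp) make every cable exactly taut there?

(5.2202, 6.7268, 1.8028)

L_1: Δ = A_1−P = (-5.0000, 1.5000) → ‖Δ‖ = √27.2500 = 5.2202
L_2: Δ = A_2−P = (-5.0000, -4.5000) → ‖Δ‖ = √45.2500 = 6.7268
L_3: Δ = A_3−P = (1.0000, 1.5000) → ‖Δ‖ = √3.2500 = 1.8028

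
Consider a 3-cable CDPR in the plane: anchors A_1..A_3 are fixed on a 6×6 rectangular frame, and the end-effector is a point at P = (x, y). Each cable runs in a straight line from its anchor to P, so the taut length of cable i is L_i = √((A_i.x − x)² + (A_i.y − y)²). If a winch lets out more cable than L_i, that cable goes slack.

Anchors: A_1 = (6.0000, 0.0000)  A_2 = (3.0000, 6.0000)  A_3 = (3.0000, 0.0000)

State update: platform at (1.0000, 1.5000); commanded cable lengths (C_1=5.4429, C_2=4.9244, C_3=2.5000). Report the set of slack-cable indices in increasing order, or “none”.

1

cable 1: √((5.0000)²+(-1.5000)²)=5.2202, C_1=5.4429: slack
cable 2: √((2.0000)²+(4.5000)²)=4.9244, C_2=4.9244: taut
cable 3: √((2.0000)²+(-1.5000)²)=2.5000, C_3=2.5000: taut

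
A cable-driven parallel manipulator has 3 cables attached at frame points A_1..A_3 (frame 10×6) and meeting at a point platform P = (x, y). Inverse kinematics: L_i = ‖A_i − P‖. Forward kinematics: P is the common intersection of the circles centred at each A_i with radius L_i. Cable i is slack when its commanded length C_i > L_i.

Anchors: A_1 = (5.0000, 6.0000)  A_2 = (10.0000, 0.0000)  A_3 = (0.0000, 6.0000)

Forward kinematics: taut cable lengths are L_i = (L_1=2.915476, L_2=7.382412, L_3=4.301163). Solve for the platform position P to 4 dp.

(3.5000, 3.5000)

expand ‖A_i−P‖²=L_i² and subtract eq 1 (q_i ≔ ‖A_i‖²−L_i²)
q_1 = 25.0000+36.0000−8.5000 = 52.5000
eq1−eq2 → [-10.0000  12.0000]·P = 7.0000
eq1−eq3 → [10.0000  0.0000]·P = 35.0000
2×2 solve → P = (3.5000, 3.5000)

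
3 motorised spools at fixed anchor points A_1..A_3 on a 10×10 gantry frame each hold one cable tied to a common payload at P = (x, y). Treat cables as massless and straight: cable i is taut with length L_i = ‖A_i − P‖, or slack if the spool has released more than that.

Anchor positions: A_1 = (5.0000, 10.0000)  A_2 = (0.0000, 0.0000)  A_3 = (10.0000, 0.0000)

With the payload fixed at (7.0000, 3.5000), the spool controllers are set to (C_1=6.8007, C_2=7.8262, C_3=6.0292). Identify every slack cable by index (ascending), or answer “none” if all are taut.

cable 1: √((-2.0000)²+(6.5000)²)=6.8007, C_1=6.8007: taut
cable 2: √((-7.0000)²+(-3.5000)²)=7.8262, C_2=7.8262: taut
cable 3: √((3.0000)²+(-3.5000)²)=4.6098, C_3=6.0292: slack

3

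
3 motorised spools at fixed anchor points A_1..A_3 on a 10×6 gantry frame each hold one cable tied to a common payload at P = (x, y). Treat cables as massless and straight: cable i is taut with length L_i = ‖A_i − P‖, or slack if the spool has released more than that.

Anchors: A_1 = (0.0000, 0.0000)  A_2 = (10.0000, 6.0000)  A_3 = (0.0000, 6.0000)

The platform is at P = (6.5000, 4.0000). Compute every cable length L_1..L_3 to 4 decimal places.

L_1: Δ = A_1−P = (-6.5000, -4.0000) → ‖Δ‖ = √58.2500 = 7.6322
L_2: Δ = A_2−P = (3.5000, 2.0000) → ‖Δ‖ = √16.2500 = 4.0311
L_3: Δ = A_3−P = (-6.5000, 2.0000) → ‖Δ‖ = √46.2500 = 6.8007

(7.6322, 4.0311, 6.8007)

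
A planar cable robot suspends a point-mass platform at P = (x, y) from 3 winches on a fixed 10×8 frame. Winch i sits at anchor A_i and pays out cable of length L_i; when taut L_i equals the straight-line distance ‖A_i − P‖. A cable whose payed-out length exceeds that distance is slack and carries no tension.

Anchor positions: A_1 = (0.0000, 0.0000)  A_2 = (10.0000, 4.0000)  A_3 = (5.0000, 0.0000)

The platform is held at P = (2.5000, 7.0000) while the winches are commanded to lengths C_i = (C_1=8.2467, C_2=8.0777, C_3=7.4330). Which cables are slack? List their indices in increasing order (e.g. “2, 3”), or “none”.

cable 1: L_1 = ‖A_1−P‖ = 7.4330;  C_1 = 8.2467 → slack
cable 2: L_2 = ‖A_2−P‖ = 8.0777;  C_2 = 8.0777 → taut
cable 3: L_3 = ‖A_3−P‖ = 7.4330;  C_3 = 7.4330 → taut

1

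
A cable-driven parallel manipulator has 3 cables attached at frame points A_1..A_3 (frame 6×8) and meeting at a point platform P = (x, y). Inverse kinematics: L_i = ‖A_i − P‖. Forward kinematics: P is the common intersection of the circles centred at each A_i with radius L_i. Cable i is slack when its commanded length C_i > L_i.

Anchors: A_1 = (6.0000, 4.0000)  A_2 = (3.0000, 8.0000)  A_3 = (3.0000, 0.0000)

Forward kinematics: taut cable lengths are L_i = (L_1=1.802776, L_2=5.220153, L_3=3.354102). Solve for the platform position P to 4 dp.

(4.5000, 3.0000)

expand ‖A_i−P‖²=L_i² and subtract eq 1 (q_i ≔ ‖A_i‖²−L_i²)
q_1 = 36.0000+16.0000−3.2500 = 48.7500
eq1−eq2 → [6.0000  -8.0000]·P = 3.0000
eq1−eq3 → [6.0000  8.0000]·P = 51.0000
2×2 solve → P = (4.5000, 3.0000)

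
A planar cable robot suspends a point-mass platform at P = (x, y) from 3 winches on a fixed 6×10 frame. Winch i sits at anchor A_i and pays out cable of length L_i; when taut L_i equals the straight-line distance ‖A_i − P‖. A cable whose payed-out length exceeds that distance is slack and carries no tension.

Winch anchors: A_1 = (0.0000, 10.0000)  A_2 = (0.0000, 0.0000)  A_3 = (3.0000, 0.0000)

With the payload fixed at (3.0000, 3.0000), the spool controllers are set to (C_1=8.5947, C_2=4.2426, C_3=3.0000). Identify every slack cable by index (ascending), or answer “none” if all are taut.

i=1: geometric 7.6158 vs commanded 8.5947 ⇒ slack
i=2: geometric 4.2426 vs commanded 4.2426 ⇒ taut
i=3: geometric 3.0000 vs commanded 3.0000 ⇒ taut

1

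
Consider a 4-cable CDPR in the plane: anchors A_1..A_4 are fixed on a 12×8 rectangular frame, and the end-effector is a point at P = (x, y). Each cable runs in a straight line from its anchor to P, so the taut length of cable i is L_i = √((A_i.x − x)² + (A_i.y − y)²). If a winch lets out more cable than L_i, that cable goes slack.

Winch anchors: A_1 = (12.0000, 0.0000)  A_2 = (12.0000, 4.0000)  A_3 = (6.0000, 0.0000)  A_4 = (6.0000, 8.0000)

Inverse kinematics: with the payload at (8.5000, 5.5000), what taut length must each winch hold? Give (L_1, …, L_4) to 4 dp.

L_1 = √((12.0000−8.5000)² + (0.0000−5.5000)²) = 6.5192
L_2 = √((12.0000−8.5000)² + (4.0000−5.5000)²) = 3.8079
L_3 = √((6.0000−8.5000)² + (0.0000−5.5000)²) = 6.0415
L_4 = √((6.0000−8.5000)² + (8.0000−5.5000)²) = 3.5355

(6.5192, 3.8079, 6.0415, 3.5355)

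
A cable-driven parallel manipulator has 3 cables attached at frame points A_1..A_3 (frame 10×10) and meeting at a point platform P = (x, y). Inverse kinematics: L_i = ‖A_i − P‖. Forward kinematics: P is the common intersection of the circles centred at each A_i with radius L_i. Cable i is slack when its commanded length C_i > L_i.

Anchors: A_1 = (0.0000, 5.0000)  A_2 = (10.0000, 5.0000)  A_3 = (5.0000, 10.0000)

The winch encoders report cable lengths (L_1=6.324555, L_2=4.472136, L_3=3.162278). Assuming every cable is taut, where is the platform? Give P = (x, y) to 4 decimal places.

each cable: (A_i−P)·(A_i−P) = L_i²; let k_i = ‖A_i‖²−L_i²
k_1 = 0.0000+25.0000−40.0000 = -15.0000
row 1: -20.0000x + 0.0000y = -120.0000  (k_2=105.0000)
row 2: -10.0000x − 10.0000y = -130.0000  (k_3=115.0000)
Cramer on rows 1–2 → x = 6.0000, y = 7.0000

(6.0000, 7.0000)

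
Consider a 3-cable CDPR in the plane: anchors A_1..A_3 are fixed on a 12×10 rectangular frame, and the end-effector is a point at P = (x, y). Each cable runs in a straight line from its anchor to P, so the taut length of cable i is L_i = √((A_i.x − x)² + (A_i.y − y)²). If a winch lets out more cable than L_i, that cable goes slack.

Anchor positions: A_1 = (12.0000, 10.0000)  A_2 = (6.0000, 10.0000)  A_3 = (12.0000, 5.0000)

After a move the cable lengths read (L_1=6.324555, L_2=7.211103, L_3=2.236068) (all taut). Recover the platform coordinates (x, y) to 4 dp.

(10.0000, 4.0000)

circle eqns → linear via eq_j − eq_1; set k_j = A_j·A_j − L_j²
k_1 = 144.0000+100.0000−40.0000 = 204.0000
12.0000·x + 0.0000·y = k_1−k_2 = 120.0000
0.0000·x + 10.0000·y = k_1−k_3 = 40.0000
solve first two rows → x=10.0000, y=4.0000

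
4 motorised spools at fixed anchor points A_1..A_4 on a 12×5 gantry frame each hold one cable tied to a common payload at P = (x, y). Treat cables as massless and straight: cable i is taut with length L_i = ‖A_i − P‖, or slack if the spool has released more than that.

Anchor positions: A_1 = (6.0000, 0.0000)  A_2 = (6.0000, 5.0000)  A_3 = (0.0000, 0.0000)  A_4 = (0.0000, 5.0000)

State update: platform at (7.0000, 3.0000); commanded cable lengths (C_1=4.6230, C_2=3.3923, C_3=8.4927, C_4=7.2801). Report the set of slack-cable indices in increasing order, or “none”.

1, 2, 3

cable 1: √((-1.0000)²+(-3.0000)²)=3.1623, C_1=4.6230: slack
cable 2: √((-1.0000)²+(2.0000)²)=2.2361, C_2=3.3923: slack
cable 3: √((-7.0000)²+(-3.0000)²)=7.6158, C_3=8.4927: slack
cable 4: √((-7.0000)²+(2.0000)²)=7.2801, C_4=7.2801: taut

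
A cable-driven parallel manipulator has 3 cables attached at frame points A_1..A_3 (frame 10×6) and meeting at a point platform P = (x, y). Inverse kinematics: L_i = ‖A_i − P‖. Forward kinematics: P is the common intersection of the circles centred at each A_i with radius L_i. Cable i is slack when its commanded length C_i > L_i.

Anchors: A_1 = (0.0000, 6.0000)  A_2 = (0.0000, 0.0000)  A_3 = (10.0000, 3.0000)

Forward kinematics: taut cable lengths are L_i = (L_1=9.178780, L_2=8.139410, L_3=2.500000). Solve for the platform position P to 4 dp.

(8.0000, 1.5000)

expand ‖A_i−P‖²=L_i² and subtract eq 1 (q_i ≔ ‖A_i‖²−L_i²)
q_1 = 0.0000+36.0000−84.2500 = -48.2500
eq1−eq2 → [0.0000  12.0000]·P = 18.0000
eq1−eq3 → [-20.0000  6.0000]·P = -151.0000
2×2 solve → P = (8.0000, 1.5000)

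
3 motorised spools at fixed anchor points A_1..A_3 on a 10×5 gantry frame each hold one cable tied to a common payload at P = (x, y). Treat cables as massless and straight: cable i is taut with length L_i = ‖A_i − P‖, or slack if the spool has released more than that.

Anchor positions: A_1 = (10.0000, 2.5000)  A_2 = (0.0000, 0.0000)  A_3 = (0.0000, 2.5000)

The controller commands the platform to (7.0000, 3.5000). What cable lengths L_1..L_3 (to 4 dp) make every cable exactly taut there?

(3.1623, 7.8262, 7.0711)

L_1: Δ = A_1−P = (3.0000, -1.0000) → ‖Δ‖ = √10.0000 = 3.1623
L_2: Δ = A_2−P = (-7.0000, -3.5000) → ‖Δ‖ = √61.2500 = 7.8262
L_3: Δ = A_3−P = (-7.0000, -1.0000) → ‖Δ‖ = √50.0000 = 7.0711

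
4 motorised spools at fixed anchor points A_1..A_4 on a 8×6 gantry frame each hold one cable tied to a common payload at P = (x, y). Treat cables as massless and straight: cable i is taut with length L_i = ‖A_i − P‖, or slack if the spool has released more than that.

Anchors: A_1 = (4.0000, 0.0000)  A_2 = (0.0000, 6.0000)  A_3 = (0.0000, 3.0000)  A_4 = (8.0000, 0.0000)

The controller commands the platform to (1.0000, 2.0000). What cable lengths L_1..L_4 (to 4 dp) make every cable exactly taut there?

cable 1: Δx=3.0000, Δy=-2.0000; L_1 = √(Δx²+Δy²) = 3.6056
cable 2: Δx=-1.0000, Δy=4.0000; L_2 = √(Δx²+Δy²) = 4.1231
cable 3: Δx=-1.0000, Δy=1.0000; L_3 = √(Δx²+Δy²) = 1.4142
cable 4: Δx=7.0000, Δy=-2.0000; L_4 = √(Δx²+Δy²) = 7.2801

(3.6056, 4.1231, 1.4142, 7.2801)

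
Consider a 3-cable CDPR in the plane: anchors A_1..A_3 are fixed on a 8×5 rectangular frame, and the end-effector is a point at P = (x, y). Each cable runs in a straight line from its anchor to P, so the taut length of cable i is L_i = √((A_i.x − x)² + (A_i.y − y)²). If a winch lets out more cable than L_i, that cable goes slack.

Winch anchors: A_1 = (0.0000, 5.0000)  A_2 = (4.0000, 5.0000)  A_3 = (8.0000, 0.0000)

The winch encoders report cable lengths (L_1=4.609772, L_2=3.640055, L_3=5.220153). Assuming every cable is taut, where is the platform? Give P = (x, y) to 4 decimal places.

(3.0000, 1.5000)

each cable: (A_i−P)·(A_i−P) = L_i²; let c_i = ‖A_i‖²−L_i²
c_1 = 0.0000+25.0000−21.2500 = 3.7500
row 1: -8.0000x + 0.0000y = -24.0000  (c_2=27.7500)
row 2: -16.0000x + 10.0000y = -33.0000  (c_3=36.7500)
Cramer on rows 1–2 → x = 3.0000, y = 1.5000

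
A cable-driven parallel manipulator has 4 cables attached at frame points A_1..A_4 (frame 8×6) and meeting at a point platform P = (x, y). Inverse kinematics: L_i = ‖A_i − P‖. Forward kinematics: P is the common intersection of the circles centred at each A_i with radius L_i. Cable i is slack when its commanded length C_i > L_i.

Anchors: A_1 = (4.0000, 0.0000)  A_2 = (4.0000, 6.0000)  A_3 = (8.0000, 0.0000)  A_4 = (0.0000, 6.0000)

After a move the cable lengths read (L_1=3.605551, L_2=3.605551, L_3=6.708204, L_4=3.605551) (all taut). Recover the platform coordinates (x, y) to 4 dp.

circle eqns → linear via eq_j − eq_1; set q_j = A_j·A_j − L_j²
q_1 = 16.0000+0.0000−13.0000 = 3.0000
0.0000·x − 12.0000·y = q_1−q_2 = -36.0000
-8.0000·x + 0.0000·y = q_1−q_3 = -16.0000
8.0000·x − 12.0000·y = q_1−q_4 = -20.0000
solve first two rows → x=2.0000, y=3.0000
check cable 4: ‖A_4−P‖² = 13.0000 ≈ L_4² = 13.0000 ✓

(2.0000, 3.0000)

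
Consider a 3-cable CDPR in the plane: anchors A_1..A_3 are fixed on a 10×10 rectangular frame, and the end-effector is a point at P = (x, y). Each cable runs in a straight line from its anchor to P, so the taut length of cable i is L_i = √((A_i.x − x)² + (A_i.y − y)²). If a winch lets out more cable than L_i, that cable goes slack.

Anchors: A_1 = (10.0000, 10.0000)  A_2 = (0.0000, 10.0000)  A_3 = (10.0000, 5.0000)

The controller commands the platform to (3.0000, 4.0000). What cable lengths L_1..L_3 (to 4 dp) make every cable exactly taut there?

(9.2195, 6.7082, 7.0711)

cable 1: Δx=7.0000, Δy=6.0000; L_1 = √(Δx²+Δy²) = 9.2195
cable 2: Δx=-3.0000, Δy=6.0000; L_2 = √(Δx²+Δy²) = 6.7082
cable 3: Δx=7.0000, Δy=1.0000; L_3 = √(Δx²+Δy²) = 7.0711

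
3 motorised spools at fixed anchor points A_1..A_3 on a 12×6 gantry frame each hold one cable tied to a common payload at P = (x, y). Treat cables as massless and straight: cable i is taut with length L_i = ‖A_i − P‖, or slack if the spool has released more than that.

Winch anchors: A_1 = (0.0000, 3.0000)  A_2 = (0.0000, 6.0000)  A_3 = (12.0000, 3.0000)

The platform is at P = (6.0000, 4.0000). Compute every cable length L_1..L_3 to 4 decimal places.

cable 1: Δx=-6.0000, Δy=-1.0000; L_1 = √(Δx²+Δy²) = 6.0828
cable 2: Δx=-6.0000, Δy=2.0000; L_2 = √(Δx²+Δy²) = 6.3246
cable 3: Δx=6.0000, Δy=-1.0000; L_3 = √(Δx²+Δy²) = 6.0828

(6.0828, 6.3246, 6.0828)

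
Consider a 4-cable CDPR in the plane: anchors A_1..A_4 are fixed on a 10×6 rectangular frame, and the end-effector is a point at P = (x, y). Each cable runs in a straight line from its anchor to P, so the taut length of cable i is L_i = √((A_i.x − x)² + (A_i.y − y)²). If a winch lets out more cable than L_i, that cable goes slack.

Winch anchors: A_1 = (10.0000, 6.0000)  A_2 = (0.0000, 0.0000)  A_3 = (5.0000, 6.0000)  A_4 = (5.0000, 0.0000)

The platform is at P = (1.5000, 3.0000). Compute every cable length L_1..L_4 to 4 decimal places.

L_1: Δ = A_1−P = (8.5000, 3.0000) → ‖Δ‖ = √81.2500 = 9.0139
L_2: Δ = A_2−P = (-1.5000, -3.0000) → ‖Δ‖ = √11.2500 = 3.3541
L_3: Δ = A_3−P = (3.5000, 3.0000) → ‖Δ‖ = √21.2500 = 4.6098
L_4: Δ = A_4−P = (3.5000, -3.0000) → ‖Δ‖ = √21.2500 = 4.6098

(9.0139, 3.3541, 4.6098, 4.6098)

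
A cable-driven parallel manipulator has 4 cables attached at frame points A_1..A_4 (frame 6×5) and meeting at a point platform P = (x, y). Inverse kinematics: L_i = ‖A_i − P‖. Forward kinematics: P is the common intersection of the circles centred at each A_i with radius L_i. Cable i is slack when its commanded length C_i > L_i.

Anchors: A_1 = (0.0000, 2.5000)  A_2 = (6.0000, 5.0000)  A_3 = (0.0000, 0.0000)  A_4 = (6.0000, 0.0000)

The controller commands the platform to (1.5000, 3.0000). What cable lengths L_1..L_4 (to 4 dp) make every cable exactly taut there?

L_1 = √((0.0000−1.5000)² + (2.5000−3.0000)²) = 1.5811
L_2 = √((6.0000−1.5000)² + (5.0000−3.0000)²) = 4.9244
L_3 = √((0.0000−1.5000)² + (0.0000−3.0000)²) = 3.3541
L_4 = √((6.0000−1.5000)² + (0.0000−3.0000)²) = 5.4083

(1.5811, 4.9244, 3.3541, 5.4083)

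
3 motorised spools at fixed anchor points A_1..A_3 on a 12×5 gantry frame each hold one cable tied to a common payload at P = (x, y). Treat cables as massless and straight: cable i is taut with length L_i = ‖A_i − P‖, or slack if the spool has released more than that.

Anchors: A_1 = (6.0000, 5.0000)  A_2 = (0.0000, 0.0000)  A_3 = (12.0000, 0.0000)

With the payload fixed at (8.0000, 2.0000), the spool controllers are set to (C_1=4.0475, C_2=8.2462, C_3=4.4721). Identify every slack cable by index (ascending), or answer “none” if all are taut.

cable 1: √((-2.0000)²+(3.0000)²)=3.6056, C_1=4.0475: slack
cable 2: √((-8.0000)²+(-2.0000)²)=8.2462, C_2=8.2462: taut
cable 3: √((4.0000)²+(-2.0000)²)=4.4721, C_3=4.4721: taut

1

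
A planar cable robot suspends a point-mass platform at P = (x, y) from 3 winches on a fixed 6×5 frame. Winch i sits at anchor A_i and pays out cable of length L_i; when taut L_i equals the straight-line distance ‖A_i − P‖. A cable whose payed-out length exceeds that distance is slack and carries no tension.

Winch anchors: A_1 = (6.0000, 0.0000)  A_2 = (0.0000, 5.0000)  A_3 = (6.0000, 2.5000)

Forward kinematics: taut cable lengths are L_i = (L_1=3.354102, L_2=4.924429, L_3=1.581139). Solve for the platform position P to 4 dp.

(4.5000, 3.0000)

each cable: (A_i−P)·(A_i−P) = L_i²; let c_i = ‖A_i‖²−L_i²
c_1 = 36.0000+0.0000−11.2500 = 24.7500
row 1: 12.0000x − 10.0000y = 24.0000  (c_2=0.7500)
row 2: 0.0000x − 5.0000y = -15.0000  (c_3=39.7500)
Cramer on rows 1–2 → x = 4.5000, y = 3.0000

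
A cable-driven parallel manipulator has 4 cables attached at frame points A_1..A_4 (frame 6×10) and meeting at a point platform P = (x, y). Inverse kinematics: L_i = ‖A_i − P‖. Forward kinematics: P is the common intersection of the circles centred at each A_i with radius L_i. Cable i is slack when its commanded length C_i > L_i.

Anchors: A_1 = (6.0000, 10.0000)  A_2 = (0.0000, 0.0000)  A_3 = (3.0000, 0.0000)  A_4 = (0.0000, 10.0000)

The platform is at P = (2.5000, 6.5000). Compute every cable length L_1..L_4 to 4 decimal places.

L_1 = √((6.0000−2.5000)² + (10.0000−6.5000)²) = 4.9497
L_2 = √((0.0000−2.5000)² + (0.0000−6.5000)²) = 6.9642
L_3 = √((3.0000−2.5000)² + (0.0000−6.5000)²) = 6.5192
L_4 = √((0.0000−2.5000)² + (10.0000−6.5000)²) = 4.3012

(4.9497, 6.9642, 6.5192, 4.3012)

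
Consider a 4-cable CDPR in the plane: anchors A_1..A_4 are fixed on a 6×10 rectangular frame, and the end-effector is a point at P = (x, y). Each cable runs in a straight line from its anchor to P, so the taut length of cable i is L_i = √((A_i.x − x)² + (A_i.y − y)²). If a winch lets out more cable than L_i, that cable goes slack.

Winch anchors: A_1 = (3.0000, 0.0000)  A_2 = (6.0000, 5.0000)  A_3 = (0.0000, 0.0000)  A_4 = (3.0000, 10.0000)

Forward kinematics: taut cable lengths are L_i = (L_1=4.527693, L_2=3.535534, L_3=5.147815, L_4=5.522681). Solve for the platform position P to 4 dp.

(2.5000, 4.5000)

circle eqns → linear via eq_j − eq_1; set c_j = A_j·A_j − L_j²
c_1 = 9.0000+0.0000−20.5000 = -11.5000
-6.0000·x − 10.0000·y = c_1−c_2 = -60.0000
6.0000·x + 0.0000·y = c_1−c_3 = 15.0000
0.0000·x − 20.0000·y = c_1−c_4 = -90.0000
solve first two rows → x=2.5000, y=4.5000
check cable 4: ‖A_4−P‖² = 30.5000 ≈ L_4² = 30.5000 ✓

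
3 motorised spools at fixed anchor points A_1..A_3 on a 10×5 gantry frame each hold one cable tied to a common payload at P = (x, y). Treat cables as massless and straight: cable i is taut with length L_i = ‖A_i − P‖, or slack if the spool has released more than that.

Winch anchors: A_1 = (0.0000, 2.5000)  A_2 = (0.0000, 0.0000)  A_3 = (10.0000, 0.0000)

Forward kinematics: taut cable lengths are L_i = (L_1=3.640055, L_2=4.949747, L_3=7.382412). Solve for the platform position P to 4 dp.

(3.5000, 3.5000)

expand ‖A_i−P‖²=L_i² and subtract eq 1 (q_i ≔ ‖A_i‖²−L_i²)
q_1 = 0.0000+6.2500−13.2500 = -7.0000
eq1−eq2 → [0.0000  5.0000]·P = 17.5000
eq1−eq3 → [-20.0000  5.0000]·P = -52.5000
2×2 solve → P = (3.5000, 3.5000)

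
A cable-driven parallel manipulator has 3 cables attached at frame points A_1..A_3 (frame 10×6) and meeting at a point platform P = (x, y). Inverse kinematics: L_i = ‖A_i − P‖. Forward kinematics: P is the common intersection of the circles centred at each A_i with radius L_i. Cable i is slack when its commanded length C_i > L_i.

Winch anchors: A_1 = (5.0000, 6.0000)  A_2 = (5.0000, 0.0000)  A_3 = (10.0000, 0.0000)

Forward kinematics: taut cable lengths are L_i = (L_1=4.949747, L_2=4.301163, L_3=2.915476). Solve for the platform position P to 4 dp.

(8.5000, 2.5000)

circle eqns → linear via eq_j − eq_1; set c_j = A_j·A_j − L_j²
c_1 = 25.0000+36.0000−24.5000 = 36.5000
0.0000·x + 12.0000·y = c_1−c_2 = 30.0000
-10.0000·x + 12.0000·y = c_1−c_3 = -55.0000
solve first two rows → x=8.5000, y=2.5000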